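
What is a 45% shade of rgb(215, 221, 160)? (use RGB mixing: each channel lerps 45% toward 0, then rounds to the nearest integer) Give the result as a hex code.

#767a58

Per channel, c → c + 0.45(0 − c):
  R: 215 + 0.45×(0−215) = 215 − 96.75 = 118.25 → 118
  G: 221 − 99.45 = 121.55 → 122
  B: 160 + 0.45×(0−160) = 160 − 72 = 88 → 88
rgb(118, 122, 88) = #767a58.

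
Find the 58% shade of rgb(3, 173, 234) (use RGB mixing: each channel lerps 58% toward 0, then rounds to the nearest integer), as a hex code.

A 58% shade moves each channel 58% toward 0:
  R: 3 − 1.74 = 1.26 → 1
  G: 173 − 100.34 = 72.66 → 73
  B: 234 + 0.58×(0−234) = 234 − 135.72 = 98.28 → 98
rgb(1, 73, 98) = #014962.

#014962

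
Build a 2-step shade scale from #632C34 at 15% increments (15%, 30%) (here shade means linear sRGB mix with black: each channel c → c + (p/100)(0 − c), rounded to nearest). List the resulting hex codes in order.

#54252C, #451F24

#632C34 is rgb(99, 44, 52).
15%: (99 − 14.85 = 84.15→84, 44 − 6.6 = 37.4→37, 52 − 7.8 = 44.2→44) → #54252C
30%: (99 − 29.7 = 69.3→69, 44 − 13.2 = 30.8→31, 52 − 15.6 = 36.4→36) → #451F24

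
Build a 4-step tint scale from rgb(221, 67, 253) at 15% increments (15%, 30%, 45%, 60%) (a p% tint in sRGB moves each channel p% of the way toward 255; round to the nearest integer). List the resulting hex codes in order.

15%: (221 + 5.1 = 226.1→226, 67 + 28.2 = 95.2→95, 253→253) → #e25ffd
30%: (221 + 10.2 = 231.2→231, 67 + 56.4 = 123.4→123, 253 + 0.6 = 253.6→254) → #e77bfe
45%: (221 + 15.3 = 236.3→236, 67 + 84.6 = 151.6→152, 253 + 0.9 = 253.9→254) → #ec98fe
60%: (221 + 20.4 = 241.4→241, 67 + 112.8 = 179.8→180, 253 + 1.2 = 254.2→254) → #f1b4fe

#e25ffd, #e77bfe, #ec98fe, #f1b4fe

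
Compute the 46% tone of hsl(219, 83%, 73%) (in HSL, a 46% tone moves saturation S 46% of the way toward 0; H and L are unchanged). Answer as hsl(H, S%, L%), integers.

hsl(219, 45%, 73%)

S moves 46% from 83 toward 0: 83 − 38.18 = 44.82 → 45.
H and L are unchanged.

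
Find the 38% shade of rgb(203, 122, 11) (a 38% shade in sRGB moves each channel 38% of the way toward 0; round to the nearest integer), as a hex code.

Lerp each channel 38% toward 0:
  R: 203 − 77.14 = 125.86 → 126
  G: 122 − 46.36 = 75.64 → 76
  B: 11 − 4.18 = 6.82 → 7
rgb(126, 76, 7) = #7e4c07.

#7e4c07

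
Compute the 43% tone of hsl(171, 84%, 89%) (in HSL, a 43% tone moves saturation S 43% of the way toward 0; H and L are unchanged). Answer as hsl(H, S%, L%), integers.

S moves 43% from 84 toward 0: 84 − 36.12 = 47.88 → 48.
H and L are unchanged.

hsl(171, 48%, 89%)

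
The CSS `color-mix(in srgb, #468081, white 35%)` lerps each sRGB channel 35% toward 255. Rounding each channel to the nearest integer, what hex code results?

#468081 is rgb(70, 128, 129).
Per channel, c → c + 0.35(255 − c):
  R: 70 + 64.75 = 134.75 → 135
  G: 128 + 44.45 = 172.45 → 172
  B: 129 + 0.35×(255−129) = 129 + 44.1 = 173.1 → 173
rgb(135, 172, 173) = #87ACAD.

#87ACAD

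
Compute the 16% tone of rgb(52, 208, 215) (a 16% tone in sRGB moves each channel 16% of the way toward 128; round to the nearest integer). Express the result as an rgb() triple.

A 16% tone moves each channel 16% toward 128:
  R: 52 + 0.16×(128−52) = 52 + 12.16 = 64.16 → 64
  G: 208 + 0.16×(128−208) = 208 − 12.8 = 195.2 → 195
  B: 215 + 0.16×(128−215) = 215 − 13.92 = 201.08 → 201

rgb(64, 195, 201)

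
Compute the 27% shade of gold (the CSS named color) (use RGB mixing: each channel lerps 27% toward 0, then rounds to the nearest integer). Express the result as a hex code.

CSS gold is rgb(255, 215, 0).
A 27% shade moves each channel 27% toward 0:
  R: 255 − 68.85 = 186.15 → 186
  G: 215 + 0.27×(0−215) = 215 − 58.05 = 156.95 → 157
  B: 0 + 0 = 0 → 0
rgb(186, 157, 0) = #ba9d00.

#ba9d00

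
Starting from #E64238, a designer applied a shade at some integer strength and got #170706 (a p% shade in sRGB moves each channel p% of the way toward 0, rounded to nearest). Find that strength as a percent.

90%

#E64238 is rgb(230, 66, 56); #170706 is rgb(23, 7, 6).
On the R channel (widest range): 23 ≈ 230 + (p/100)(0 − 230), so p ≈ 100×(23 − 230)/(0 − 230) = -20700/-230 = 90.00.
p = 90 reproduces all three channels after rounding.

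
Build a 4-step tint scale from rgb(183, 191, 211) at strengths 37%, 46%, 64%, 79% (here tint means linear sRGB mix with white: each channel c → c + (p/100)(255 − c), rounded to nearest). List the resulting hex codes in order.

37%: (183 + 26.64 = 209.64→210, 191 + 23.68 = 214.68→215, 211 + 16.28 = 227.28→227) → #D2D7E3
46%: (183 + 33.12 = 216.12→216, 191 + 29.44 = 220.44→220, 211 + 20.24 = 231.24→231) → #D8DCE7
64%: (183 + 46.08 = 229.08→229, 191 + 40.96 = 231.96→232, 211 + 28.16 = 239.16→239) → #E5E8EF
79%: (183 + 56.88 = 239.88→240, 191 + 50.56 = 241.56→242, 211 + 34.76 = 245.76→246) → #F0F2F6

#D2D7E3, #D8DCE7, #E5E8EF, #F0F2F6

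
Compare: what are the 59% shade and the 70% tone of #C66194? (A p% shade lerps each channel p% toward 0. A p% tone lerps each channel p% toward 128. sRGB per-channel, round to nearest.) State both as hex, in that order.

#51283D, #957786

#C66194 is rgb(198, 97, 148).
59% shade:
  R: 198 + 0.59×(0−198) = 198 − 116.82 = 81.18 → 81
  G: 97 − 57.23 = 39.77 → 40
  B: 148 − 87.32 = 60.68 → 61
  → #51283D
70% tone:
  R: 198 + 0.7×(128−198) = 198 − 49 = 149 → 149
  G: 97 + 21.7 = 118.7 → 119
  B: 148 − 14 = 134 → 134
  → #957786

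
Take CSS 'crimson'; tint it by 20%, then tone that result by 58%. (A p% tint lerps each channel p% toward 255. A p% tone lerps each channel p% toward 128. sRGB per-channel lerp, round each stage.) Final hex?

#AA6674

CSS crimson is rgb(220, 20, 60).
Per channel, c → c + 0.2(255 − c):
  R: 220 + 0.2×(255−220) = 220 + 7 = 227 → 227
  G: 20 + 47 = 67 → 67
  B: 60 + 0.2×(255−60) = 60 + 39 = 99 → 99
After the tint: rgb(227, 67, 99) = #E34363.
Lerp each channel 58% toward 128:
  R: 227 + 0.58×(128−227) = 227 − 57.42 = 169.58 → 170
  G: 67 + 0.58×(128−67) = 67 + 35.38 = 102.38 → 102
  B: 99 + 0.58×(128−99) = 99 + 16.82 = 115.82 → 116
rgb(170, 102, 116) = #AA6674.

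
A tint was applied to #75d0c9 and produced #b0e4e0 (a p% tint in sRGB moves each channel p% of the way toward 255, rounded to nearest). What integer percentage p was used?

#75d0c9 is rgb(117, 208, 201); #b0e4e0 is rgb(176, 228, 224).
On the R channel (widest range): 176 ≈ 117 + (p/100)(255 − 117), so p ≈ 100×(176 − 117)/(255 − 117) = 5900/138 = 42.75.
p = 43 reproduces all three channels after rounding.

43%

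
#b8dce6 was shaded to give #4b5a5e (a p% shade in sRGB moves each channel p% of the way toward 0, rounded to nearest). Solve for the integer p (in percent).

59%

#b8dce6 is rgb(184, 220, 230); #4b5a5e is rgb(75, 90, 94).
On the B channel (widest range): 94 ≈ 230 + (p/100)(0 − 230), so p ≈ 100×(94 − 230)/(0 − 230) = -13600/-230 = 59.13.
p = 59 reproduces all three channels after rounding.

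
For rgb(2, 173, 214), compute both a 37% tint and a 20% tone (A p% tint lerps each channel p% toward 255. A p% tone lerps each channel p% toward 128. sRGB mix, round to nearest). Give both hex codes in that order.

37% tint:
  R: 2 + 0.37×(255−2) = 2 + 93.61 = 95.61 → 96
  G: 173 + 30.34 = 203.34 → 203
  B: 214 + 0.37×(255−214) = 214 + 15.17 = 229.17 → 229
  → #60CBE5
20% tone:
  R: 2 + 0.2×(128−2) = 2 + 25.2 = 27.2 → 27
  G: 173 + 0.2×(128−173) = 173 − 9 = 164 → 164
  B: 214 − 17.2 = 196.8 → 197
  → #1BA4C5

#60CBE5, #1BA4C5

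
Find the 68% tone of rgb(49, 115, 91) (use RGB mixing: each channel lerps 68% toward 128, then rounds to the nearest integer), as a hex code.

Lerp each channel 68% toward 128:
  R: 49 + 53.72 = 102.72 → 103
  G: 115 + 8.84 = 123.84 → 124
  B: 91 + 0.68×(128−91) = 91 + 25.16 = 116.16 → 116
rgb(103, 124, 116) = #677C74.

#677C74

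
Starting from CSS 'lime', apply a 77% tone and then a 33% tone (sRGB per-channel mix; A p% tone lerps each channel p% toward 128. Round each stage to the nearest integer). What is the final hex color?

#6D936D

CSS lime is rgb(0, 255, 0).
A 77% tone moves each channel 77% toward 128:
  R: 0 + 98.56 = 98.56 → 99
  G: 255 + 0.77×(128−255) = 255 − 97.79 = 157.21 → 157
  B: 0 + 0.77×(128−0) = 0 + 98.56 = 98.56 → 99
After the tone: rgb(99, 157, 99) = #639D63.
Per channel, c → c + 0.33(128 − c):
  R: 99 + 9.57 = 108.57 → 109
  G: 157 + 0.33×(128−157) = 157 − 9.57 = 147.43 → 147
  B: 99 + 9.57 = 108.57 → 109
rgb(109, 147, 109) = #6D936D.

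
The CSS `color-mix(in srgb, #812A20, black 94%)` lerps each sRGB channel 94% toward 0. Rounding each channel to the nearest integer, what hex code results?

#080302

#812A20 is rgb(129, 42, 32).
Lerp each channel 94% toward 0:
  R: 129 − 121.26 = 7.74 → 8
  G: 42 + 0.94×(0−42) = 42 − 39.48 = 2.52 → 3
  B: 32 + 0.94×(0−32) = 32 − 30.08 = 1.92 → 2
rgb(8, 3, 2) = #080302.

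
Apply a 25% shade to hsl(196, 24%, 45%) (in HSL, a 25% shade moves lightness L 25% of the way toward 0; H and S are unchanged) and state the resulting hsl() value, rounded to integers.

L moves 25% from 45 toward 0: 45 − 11.25 = 33.75 → 34.
H and S are unchanged.

hsl(196, 24%, 34%)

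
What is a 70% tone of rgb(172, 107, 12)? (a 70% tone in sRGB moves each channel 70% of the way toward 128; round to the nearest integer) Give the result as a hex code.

Lerp each channel 70% toward 128:
  R: 172 + 0.7×(128−172) = 172 − 30.8 = 141.2 → 141
  G: 107 + 14.7 = 121.7 → 122
  B: 12 + 81.2 = 93.2 → 93
rgb(141, 122, 93) = #8D7A5D.

#8D7A5D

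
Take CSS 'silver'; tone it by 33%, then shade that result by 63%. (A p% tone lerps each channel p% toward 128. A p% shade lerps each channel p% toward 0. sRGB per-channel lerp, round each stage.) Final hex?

CSS silver is rgb(192, 192, 192).
Per channel, c → c + 0.33(128 − c):
  R: 192 − 21.12 = 170.88 → 171
  G: 192 + 0.33×(128−192) = 192 − 21.12 = 170.88 → 171
  B: 192 + 0.33×(128−192) = 192 − 21.12 = 170.88 → 171
After the tone: rgb(171, 171, 171) = #ABABAB.
A 63% shade moves each channel 63% toward 0:
  R: 171 + 0.63×(0−171) = 171 − 107.73 = 63.27 → 63
  G: 171 − 107.73 = 63.27 → 63
  B: 171 − 107.73 = 63.27 → 63
rgb(63, 63, 63) = #3F3F3F.

#3F3F3F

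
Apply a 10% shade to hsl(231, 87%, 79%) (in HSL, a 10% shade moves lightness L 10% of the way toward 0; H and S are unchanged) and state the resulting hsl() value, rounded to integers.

hsl(231, 87%, 71%)

L moves 10% from 79 toward 0: 79 − 7.9 = 71.1 → 71.
H and S are unchanged.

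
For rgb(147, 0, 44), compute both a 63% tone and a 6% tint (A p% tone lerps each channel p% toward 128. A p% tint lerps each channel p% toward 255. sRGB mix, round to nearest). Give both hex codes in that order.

63% tone:
  R: 147 + 0.63×(128−147) = 147 − 11.97 = 135.03 → 135
  G: 0 + 80.64 = 80.64 → 81
  B: 44 + 0.63×(128−44) = 44 + 52.92 = 96.92 → 97
  → #875161
6% tint:
  R: 147 + 0.06×(255−147) = 147 + 6.48 = 153.48 → 153
  G: 0 + 15.3 = 15.3 → 15
  B: 44 + 0.06×(255−44) = 44 + 12.66 = 56.66 → 57
  → #990F39

#875161, #990F39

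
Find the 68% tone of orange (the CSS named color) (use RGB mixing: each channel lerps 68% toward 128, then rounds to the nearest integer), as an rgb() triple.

CSS orange is rgb(255, 165, 0).
Per channel, c → c + 0.68(128 − c):
  R: 255 + 0.68×(128−255) = 255 − 86.36 = 168.64 → 169
  G: 165 + 0.68×(128−165) = 165 − 25.16 = 139.84 → 140
  B: 0 + 0.68×(128−0) = 0 + 87.04 = 87.04 → 87

rgb(169, 140, 87)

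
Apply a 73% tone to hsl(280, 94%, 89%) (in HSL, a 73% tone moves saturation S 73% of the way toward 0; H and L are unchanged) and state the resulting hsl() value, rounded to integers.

S moves 73% from 94 toward 0: 94 − 68.62 = 25.38 → 25.
H and L are unchanged.

hsl(280, 25%, 89%)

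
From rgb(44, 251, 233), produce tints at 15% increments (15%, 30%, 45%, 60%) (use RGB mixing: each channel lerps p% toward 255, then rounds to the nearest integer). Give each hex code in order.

15%: (44 + 31.65 = 75.65→76, 251 + 0.6 = 251.6→252, 233 + 3.3 = 236.3→236) → #4CFCEC
30%: (44 + 63.3 = 107.3→107, 251 + 1.2 = 252.2→252, 233 + 6.6 = 239.6→240) → #6BFCF0
45%: (44 + 94.95 = 138.95→139, 251 + 1.8 = 252.8→253, 233 + 9.9 = 242.9→243) → #8BFDF3
60%: (44 + 126.6 = 170.6→171, 251 + 2.4 = 253.4→253, 233 + 13.2 = 246.2→246) → #ABFDF6

#4CFCEC, #6BFCF0, #8BFDF3, #ABFDF6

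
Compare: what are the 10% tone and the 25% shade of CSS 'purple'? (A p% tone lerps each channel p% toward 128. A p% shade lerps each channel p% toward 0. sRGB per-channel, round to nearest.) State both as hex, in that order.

CSS purple is rgb(128, 0, 128).
10% tone:
  R: 128 + 0 = 128 → 128
  G: 0 + 0.1×(128−0) = 0 + 12.8 = 12.8 → 13
  B: 128 + 0 = 128 → 128
  → #800d80
25% shade:
  R: 128 − 32 = 96 → 96
  G: 0 + 0.25×(0−0) = 0 + 0 = 0 → 0
  B: 128 − 32 = 96 → 96
  → #600060

#800d80, #600060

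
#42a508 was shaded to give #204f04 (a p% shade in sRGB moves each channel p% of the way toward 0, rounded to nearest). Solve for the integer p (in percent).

52%

#42a508 is rgb(66, 165, 8); #204f04 is rgb(32, 79, 4).
On the G channel (widest range): 79 ≈ 165 + (p/100)(0 − 165), so p ≈ 100×(79 − 165)/(0 − 165) = -8600/-165 = 52.12.
p = 52 reproduces all three channels after rounding.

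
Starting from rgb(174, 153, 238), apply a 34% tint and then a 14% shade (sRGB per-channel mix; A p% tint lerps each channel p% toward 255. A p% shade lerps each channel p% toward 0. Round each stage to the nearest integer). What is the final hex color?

#AEA2D2

Lerp each channel 34% toward 255:
  R: 174 + 27.54 = 201.54 → 202
  G: 153 + 34.68 = 187.68 → 188
  B: 238 + 5.78 = 243.78 → 244
After the tint: rgb(202, 188, 244) = #CABCF4.
A 14% shade moves each channel 14% toward 0:
  R: 202 + 0.14×(0−202) = 202 − 28.28 = 173.72 → 174
  G: 188 − 26.32 = 161.68 → 162
  B: 244 + 0.14×(0−244) = 244 − 34.16 = 209.84 → 210
rgb(174, 162, 210) = #AEA2D2.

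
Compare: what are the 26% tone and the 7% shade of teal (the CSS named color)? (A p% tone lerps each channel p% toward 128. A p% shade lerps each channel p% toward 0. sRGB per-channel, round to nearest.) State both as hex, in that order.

#218080, #007777

CSS teal is rgb(0, 128, 128).
26% tone:
  R: 0 + 33.28 = 33.28 → 33
  G: 128 + 0 = 128 → 128
  B: 128 + 0.26×(128−128) = 128 + 0 = 128 → 128
  → #218080
7% shade:
  R: 0 + 0.07×(0−0) = 0 + 0 = 0 → 0
  G: 128 − 8.96 = 119.04 → 119
  B: 128 − 8.96 = 119.04 → 119
  → #007777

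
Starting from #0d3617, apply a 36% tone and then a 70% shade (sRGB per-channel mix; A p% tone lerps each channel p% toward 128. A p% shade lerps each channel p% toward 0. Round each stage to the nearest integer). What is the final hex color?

#101812

#0d3617 is rgb(13, 54, 23).
Lerp each channel 36% toward 128:
  R: 13 + 0.36×(128−13) = 13 + 41.4 = 54.4 → 54
  G: 54 + 0.36×(128−54) = 54 + 26.64 = 80.64 → 81
  B: 23 + 37.8 = 60.8 → 61
After the tone: rgb(54, 81, 61) = #36513d.
Lerp each channel 70% toward 0:
  R: 54 − 37.8 = 16.2 → 16
  G: 81 − 56.7 = 24.3 → 24
  B: 61 − 42.7 = 18.3 → 18
rgb(16, 24, 18) = #101812.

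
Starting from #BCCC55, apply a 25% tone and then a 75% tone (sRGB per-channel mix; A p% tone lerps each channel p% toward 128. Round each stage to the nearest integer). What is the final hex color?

#BCCC55 is rgb(188, 204, 85).
Lerp each channel 25% toward 128:
  R: 188 − 15 = 173 → 173
  G: 204 + 0.25×(128−204) = 204 − 19 = 185 → 185
  B: 85 + 0.25×(128−85) = 85 + 10.75 = 95.75 → 96
After the tone: rgb(173, 185, 96) = #ADB960.
Per channel, c → c + 0.75(128 − c):
  R: 173 + 0.75×(128−173) = 173 − 33.75 = 139.25 → 139
  G: 185 − 42.75 = 142.25 → 142
  B: 96 + 0.75×(128−96) = 96 + 24 = 120 → 120
rgb(139, 142, 120) = #8B8E78.

#8B8E78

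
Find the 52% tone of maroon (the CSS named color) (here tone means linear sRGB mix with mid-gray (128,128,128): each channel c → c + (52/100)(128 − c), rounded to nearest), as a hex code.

#804343

CSS maroon is rgb(128, 0, 0).
A 52% tone moves each channel 52% toward 128:
  R: 128 + 0 = 128 → 128
  G: 0 + 0.52×(128−0) = 0 + 66.56 = 66.56 → 67
  B: 0 + 66.56 = 66.56 → 67
rgb(128, 67, 67) = #804343.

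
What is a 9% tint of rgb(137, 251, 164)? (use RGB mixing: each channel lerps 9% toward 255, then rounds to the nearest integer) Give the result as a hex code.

Per channel, c → c + 0.09(255 − c):
  R: 137 + 10.62 = 147.62 → 148
  G: 251 + 0.09×(255−251) = 251 + 0.36 = 251.36 → 251
  B: 164 + 8.19 = 172.19 → 172
rgb(148, 251, 172) = #94FBAC.

#94FBAC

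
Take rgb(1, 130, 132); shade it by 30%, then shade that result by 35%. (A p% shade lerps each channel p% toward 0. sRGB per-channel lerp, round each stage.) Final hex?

Per channel, c → c + 0.3(0 − c):
  R: 1 − 0.3 = 0.7 → 1
  G: 130 − 39 = 91 → 91
  B: 132 + 0.3×(0−132) = 132 − 39.6 = 92.4 → 92
After the shade: rgb(1, 91, 92) = #015B5C.
Lerp each channel 35% toward 0:
  R: 1 − 0.35 = 0.65 → 1
  G: 91 + 0.35×(0−91) = 91 − 31.85 = 59.15 → 59
  B: 92 + 0.35×(0−92) = 92 − 32.2 = 59.8 → 60
rgb(1, 59, 60) = #013B3C.

#013B3C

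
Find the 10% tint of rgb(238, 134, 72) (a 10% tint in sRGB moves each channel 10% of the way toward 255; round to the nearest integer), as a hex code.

A 10% tint moves each channel 10% toward 255:
  R: 238 + 1.7 = 239.7 → 240
  G: 134 + 0.1×(255−134) = 134 + 12.1 = 146.1 → 146
  B: 72 + 18.3 = 90.3 → 90
rgb(240, 146, 90) = #F0925A.

#F0925A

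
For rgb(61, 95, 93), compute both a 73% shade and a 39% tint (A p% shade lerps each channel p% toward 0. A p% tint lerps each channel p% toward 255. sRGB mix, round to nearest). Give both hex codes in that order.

73% shade:
  R: 61 + 0.73×(0−61) = 61 − 44.53 = 16.47 → 16
  G: 95 − 69.35 = 25.65 → 26
  B: 93 + 0.73×(0−93) = 93 − 67.89 = 25.11 → 25
  → #101A19
39% tint:
  R: 61 + 75.66 = 136.66 → 137
  G: 95 + 0.39×(255−95) = 95 + 62.4 = 157.4 → 157
  B: 93 + 0.39×(255−93) = 93 + 63.18 = 156.18 → 156
  → #899D9C

#101A19, #899D9C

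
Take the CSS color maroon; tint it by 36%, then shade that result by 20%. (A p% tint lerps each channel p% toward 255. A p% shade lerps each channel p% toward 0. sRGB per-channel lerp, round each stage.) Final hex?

#8b4a4a

CSS maroon is rgb(128, 0, 0).
Per channel, c → c + 0.36(255 − c):
  R: 128 + 45.72 = 173.72 → 174
  G: 0 + 0.36×(255−0) = 0 + 91.8 = 91.8 → 92
  B: 0 + 0.36×(255−0) = 0 + 91.8 = 91.8 → 92
After the tint: rgb(174, 92, 92) = #ae5c5c.
Per channel, c → c + 0.2(0 − c):
  R: 174 + 0.2×(0−174) = 174 − 34.8 = 139.2 → 139
  G: 92 − 18.4 = 73.6 → 74
  B: 92 − 18.4 = 73.6 → 74
rgb(139, 74, 74) = #8b4a4a.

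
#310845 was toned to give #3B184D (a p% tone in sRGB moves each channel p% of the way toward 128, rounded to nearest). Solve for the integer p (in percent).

#310845 is rgb(49, 8, 69); #3B184D is rgb(59, 24, 77).
On the G channel (widest range): 24 ≈ 8 + (p/100)(128 − 8), so p ≈ 100×(24 − 8)/(128 − 8) = 1600/120 = 13.33.
p = 13 reproduces all three channels after rounding.

13%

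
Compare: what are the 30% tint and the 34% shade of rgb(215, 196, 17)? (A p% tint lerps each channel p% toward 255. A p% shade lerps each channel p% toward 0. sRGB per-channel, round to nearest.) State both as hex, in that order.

#E3D658, #8E810B

30% tint:
  R: 215 + 0.3×(255−215) = 215 + 12 = 227 → 227
  G: 196 + 17.7 = 213.7 → 214
  B: 17 + 71.4 = 88.4 → 88
  → #E3D658
34% shade:
  R: 215 + 0.34×(0−215) = 215 − 73.1 = 141.9 → 142
  G: 196 − 66.64 = 129.36 → 129
  B: 17 − 5.78 = 11.22 → 11
  → #8E810B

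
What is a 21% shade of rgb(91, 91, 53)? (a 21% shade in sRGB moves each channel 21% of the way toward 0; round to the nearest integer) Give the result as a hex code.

#48482A

Per channel, c → c + 0.21(0 − c):
  R: 91 − 19.11 = 71.89 → 72
  G: 91 + 0.21×(0−91) = 91 − 19.11 = 71.89 → 72
  B: 53 + 0.21×(0−53) = 53 − 11.13 = 41.87 → 42
rgb(72, 72, 42) = #48482A.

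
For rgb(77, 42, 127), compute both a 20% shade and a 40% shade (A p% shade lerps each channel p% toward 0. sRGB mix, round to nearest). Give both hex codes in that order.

#3E2266, #2E194C

20% shade:
  R: 77 − 15.4 = 61.6 → 62
  G: 42 + 0.2×(0−42) = 42 − 8.4 = 33.6 → 34
  B: 127 − 25.4 = 101.6 → 102
  → #3E2266
40% shade:
  R: 77 + 0.4×(0−77) = 77 − 30.8 = 46.2 → 46
  G: 42 + 0.4×(0−42) = 42 − 16.8 = 25.2 → 25
  B: 127 + 0.4×(0−127) = 127 − 50.8 = 76.2 → 76
  → #2E194C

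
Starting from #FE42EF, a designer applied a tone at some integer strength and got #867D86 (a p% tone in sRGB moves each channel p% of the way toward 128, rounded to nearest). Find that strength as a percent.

95%

#FE42EF is rgb(254, 66, 239); #867D86 is rgb(134, 125, 134).
On the R channel (widest range): 134 ≈ 254 + (p/100)(128 − 254), so p ≈ 100×(134 − 254)/(128 − 254) = -12000/-126 = 95.24.
p = 95 reproduces all three channels after rounding.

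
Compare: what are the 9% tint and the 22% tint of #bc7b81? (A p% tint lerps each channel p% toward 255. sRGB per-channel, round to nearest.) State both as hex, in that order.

#c2878c, #cb989d

#bc7b81 is rgb(188, 123, 129).
9% tint:
  R: 188 + 6.03 = 194.03 → 194
  G: 123 + 0.09×(255−123) = 123 + 11.88 = 134.88 → 135
  B: 129 + 11.34 = 140.34 → 140
  → #c2878c
22% tint:
  R: 188 + 0.22×(255−188) = 188 + 14.74 = 202.74 → 203
  G: 123 + 29.04 = 152.04 → 152
  B: 129 + 27.72 = 156.72 → 157
  → #cb989d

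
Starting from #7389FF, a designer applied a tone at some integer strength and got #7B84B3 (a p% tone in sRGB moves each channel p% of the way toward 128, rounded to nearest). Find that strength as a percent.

#7389FF is rgb(115, 137, 255); #7B84B3 is rgb(123, 132, 179).
On the B channel (widest range): 179 ≈ 255 + (p/100)(128 − 255), so p ≈ 100×(179 − 255)/(128 − 255) = -7600/-127 = 59.84.
p = 60 reproduces all three channels after rounding.

60%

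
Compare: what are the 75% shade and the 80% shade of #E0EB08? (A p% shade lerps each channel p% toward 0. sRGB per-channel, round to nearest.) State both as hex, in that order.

#E0EB08 is rgb(224, 235, 8).
75% shade:
  R: 224 + 0.75×(0−224) = 224 − 168 = 56 → 56
  G: 235 + 0.75×(0−235) = 235 − 176.25 = 58.75 → 59
  B: 8 + 0.75×(0−8) = 8 − 6 = 2 → 2
  → #383B02
80% shade:
  R: 224 + 0.8×(0−224) = 224 − 179.2 = 44.8 → 45
  G: 235 + 0.8×(0−235) = 235 − 188 = 47 → 47
  B: 8 − 6.4 = 1.6 → 2
  → #2D2F02

#383B02, #2D2F02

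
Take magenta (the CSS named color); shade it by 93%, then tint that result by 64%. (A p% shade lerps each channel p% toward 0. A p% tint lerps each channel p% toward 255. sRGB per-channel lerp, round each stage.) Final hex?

#AAA3AA

CSS magenta is rgb(255, 0, 255).
Per channel, c → c + 0.93(0 − c):
  R: 255 + 0.93×(0−255) = 255 − 237.15 = 17.85 → 18
  G: 0 + 0 = 0 → 0
  B: 255 − 237.15 = 17.85 → 18
After the shade: rgb(18, 0, 18) = #120012.
Lerp each channel 64% toward 255:
  R: 18 + 151.68 = 169.68 → 170
  G: 0 + 0.64×(255−0) = 0 + 163.2 = 163.2 → 163
  B: 18 + 151.68 = 169.68 → 170
rgb(170, 163, 170) = #AAA3AA.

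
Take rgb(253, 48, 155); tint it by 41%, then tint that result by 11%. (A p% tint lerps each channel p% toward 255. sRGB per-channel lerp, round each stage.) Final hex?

Per channel, c → c + 0.41(255 − c):
  R: 253 + 0.41×(255−253) = 253 + 0.82 = 253.82 → 254
  G: 48 + 84.87 = 132.87 → 133
  B: 155 + 0.41×(255−155) = 155 + 41 = 196 → 196
After the tint: rgb(254, 133, 196) = #FE85C4.
Per channel, c → c + 0.11(255 − c):
  R: 254 + 0.11×(255−254) = 254 + 0.11 = 254.11 → 254
  G: 133 + 13.42 = 146.42 → 146
  B: 196 + 6.49 = 202.49 → 202
rgb(254, 146, 202) = #FE92CA.

#FE92CA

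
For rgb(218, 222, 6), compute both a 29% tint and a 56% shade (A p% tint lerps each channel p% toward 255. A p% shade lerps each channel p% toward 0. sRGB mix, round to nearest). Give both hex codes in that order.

29% tint:
  R: 218 + 0.29×(255−218) = 218 + 10.73 = 228.73 → 229
  G: 222 + 0.29×(255−222) = 222 + 9.57 = 231.57 → 232
  B: 6 + 0.29×(255−6) = 6 + 72.21 = 78.21 → 78
  → #E5E84E
56% shade:
  R: 218 + 0.56×(0−218) = 218 − 122.08 = 95.92 → 96
  G: 222 + 0.56×(0−222) = 222 − 124.32 = 97.68 → 98
  B: 6 + 0.56×(0−6) = 6 − 3.36 = 2.64 → 3
  → #606203

#E5E84E, #606203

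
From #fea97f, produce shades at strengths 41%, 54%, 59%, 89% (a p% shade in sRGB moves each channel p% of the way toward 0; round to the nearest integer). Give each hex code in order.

#fea97f is rgb(254, 169, 127).
41%: (254 − 104.14 = 149.86→150, 169 − 69.29 = 99.71→100, 127 − 52.07 = 74.93→75) → #96644b
54%: (254 − 137.16 = 116.84→117, 169 − 91.26 = 77.74→78, 127 − 68.58 = 58.42→58) → #754e3a
59%: (254 − 149.86 = 104.14→104, 169 − 99.71 = 69.29→69, 127 − 74.93 = 52.07→52) → #684534
89%: (254 − 226.06 = 27.94→28, 169 − 150.41 = 18.59→19, 127 − 113.03 = 13.97→14) → #1c130e

#96644b, #754e3a, #684534, #1c130e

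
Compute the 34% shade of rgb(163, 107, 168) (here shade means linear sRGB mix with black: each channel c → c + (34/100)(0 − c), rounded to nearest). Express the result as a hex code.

#6c476f

Lerp each channel 34% toward 0:
  R: 163 − 55.42 = 107.58 → 108
  G: 107 + 0.34×(0−107) = 107 − 36.38 = 70.62 → 71
  B: 168 + 0.34×(0−168) = 168 − 57.12 = 110.88 → 111
rgb(108, 71, 111) = #6c476f.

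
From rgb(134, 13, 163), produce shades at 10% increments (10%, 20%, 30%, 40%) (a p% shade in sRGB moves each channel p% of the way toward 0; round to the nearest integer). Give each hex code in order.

10%: (134 − 13.4 = 120.6→121, 13 − 1.3 = 11.7→12, 163 − 16.3 = 146.7→147) → #790C93
20%: (134 − 26.8 = 107.2→107, 13 − 2.6 = 10.4→10, 163 − 32.6 = 130.4→130) → #6B0A82
30%: (134 − 40.2 = 93.8→94, 13 − 3.9 = 9.1→9, 163 − 48.9 = 114.1→114) → #5E0972
40%: (134 − 53.6 = 80.4→80, 13 − 5.2 = 7.8→8, 163 − 65.2 = 97.8→98) → #500862

#790C93, #6B0A82, #5E0972, #500862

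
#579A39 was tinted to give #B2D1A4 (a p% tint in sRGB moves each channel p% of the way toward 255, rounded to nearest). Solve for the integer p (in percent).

#579A39 is rgb(87, 154, 57); #B2D1A4 is rgb(178, 209, 164).
On the B channel (widest range): 164 ≈ 57 + (p/100)(255 − 57), so p ≈ 100×(164 − 57)/(255 − 57) = 10700/198 = 54.04.
p = 54 reproduces all three channels after rounding.

54%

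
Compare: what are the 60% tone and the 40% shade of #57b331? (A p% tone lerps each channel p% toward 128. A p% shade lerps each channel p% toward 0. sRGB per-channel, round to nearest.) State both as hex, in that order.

#57b331 is rgb(87, 179, 49).
60% tone:
  R: 87 + 24.6 = 111.6 → 112
  G: 179 − 30.6 = 148.4 → 148
  B: 49 + 47.4 = 96.4 → 96
  → #709460
40% shade:
  R: 87 + 0.4×(0−87) = 87 − 34.8 = 52.2 → 52
  G: 179 + 0.4×(0−179) = 179 − 71.6 = 107.4 → 107
  B: 49 + 0.4×(0−49) = 49 − 19.6 = 29.4 → 29
  → #346b1d

#709460, #346b1d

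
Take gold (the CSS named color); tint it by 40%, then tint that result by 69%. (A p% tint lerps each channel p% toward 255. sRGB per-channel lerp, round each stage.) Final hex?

CSS gold is rgb(255, 215, 0).
A 40% tint moves each channel 40% toward 255:
  R: 255 + 0 = 255 → 255
  G: 215 + 0.4×(255−215) = 215 + 16 = 231 → 231
  B: 0 + 0.4×(255−0) = 0 + 102 = 102 → 102
After the tint: rgb(255, 231, 102) = #FFE766.
Per channel, c → c + 0.69(255 − c):
  R: 255 + 0 = 255 → 255
  G: 231 + 16.56 = 247.56 → 248
  B: 102 + 0.69×(255−102) = 102 + 105.57 = 207.57 → 208
rgb(255, 248, 208) = #FFF8D0.

#FFF8D0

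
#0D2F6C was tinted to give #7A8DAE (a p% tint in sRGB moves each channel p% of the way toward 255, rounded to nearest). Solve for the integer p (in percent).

45%

#0D2F6C is rgb(13, 47, 108); #7A8DAE is rgb(122, 141, 174).
On the R channel (widest range): 122 ≈ 13 + (p/100)(255 − 13), so p ≈ 100×(122 − 13)/(255 − 13) = 10900/242 = 45.04.
p = 45 reproduces all three channels after rounding.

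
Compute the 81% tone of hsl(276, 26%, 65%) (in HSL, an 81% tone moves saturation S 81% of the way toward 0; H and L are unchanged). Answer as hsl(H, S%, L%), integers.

hsl(276, 5%, 65%)

S moves 81% from 26 toward 0: 26 − 21.06 = 4.94 → 5.
H and L are unchanged.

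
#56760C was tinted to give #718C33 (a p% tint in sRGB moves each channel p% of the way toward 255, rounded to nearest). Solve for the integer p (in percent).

#56760C is rgb(86, 118, 12); #718C33 is rgb(113, 140, 51).
On the B channel (widest range): 51 ≈ 12 + (p/100)(255 − 12), so p ≈ 100×(51 − 12)/(255 − 12) = 3900/243 = 16.05.
p = 16 reproduces all three channels after rounding.

16%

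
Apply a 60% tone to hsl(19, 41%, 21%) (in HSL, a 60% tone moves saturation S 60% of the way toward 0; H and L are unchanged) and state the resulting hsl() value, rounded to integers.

hsl(19, 16%, 21%)

S moves 60% from 41 toward 0: 41 − 24.6 = 16.4 → 16.
H and L are unchanged.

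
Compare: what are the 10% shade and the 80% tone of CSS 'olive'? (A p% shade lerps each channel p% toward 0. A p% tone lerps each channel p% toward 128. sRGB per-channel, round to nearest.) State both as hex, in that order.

#737300, #808066

CSS olive is rgb(128, 128, 0).
10% shade:
  R: 128 + 0.1×(0−128) = 128 − 12.8 = 115.2 → 115
  G: 128 − 12.8 = 115.2 → 115
  B: 0 + 0.1×(0−0) = 0 + 0 = 0 → 0
  → #737300
80% tone:
  R: 128 + 0.8×(128−128) = 128 + 0 = 128 → 128
  G: 128 + 0 = 128 → 128
  B: 0 + 0.8×(128−0) = 0 + 102.4 = 102.4 → 102
  → #808066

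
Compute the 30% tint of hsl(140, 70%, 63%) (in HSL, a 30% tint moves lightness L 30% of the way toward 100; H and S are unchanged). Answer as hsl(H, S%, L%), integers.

hsl(140, 70%, 74%)

L moves 30% from 63 toward 100: 63 + 11.1 = 74.1 → 74.
H and S are unchanged.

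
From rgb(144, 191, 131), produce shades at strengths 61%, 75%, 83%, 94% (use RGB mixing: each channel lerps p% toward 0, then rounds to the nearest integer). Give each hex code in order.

61%: (144 − 87.84 = 56.16→56, 191 − 116.51 = 74.49→74, 131 − 79.91 = 51.09→51) → #384A33
75%: (144 − 108 = 36→36, 191 − 143.25 = 47.75→48, 131 − 98.25 = 32.75→33) → #243021
83%: (144 − 119.52 = 24.48→24, 191 − 158.53 = 32.47→32, 131 − 108.73 = 22.27→22) → #182016
94%: (144 − 135.36 = 8.64→9, 191 − 179.54 = 11.46→11, 131 − 123.14 = 7.86→8) → #090B08

#384A33, #243021, #182016, #090B08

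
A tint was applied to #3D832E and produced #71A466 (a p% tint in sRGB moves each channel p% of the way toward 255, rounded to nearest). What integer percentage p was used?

#3D832E is rgb(61, 131, 46); #71A466 is rgb(113, 164, 102).
On the B channel (widest range): 102 ≈ 46 + (p/100)(255 − 46), so p ≈ 100×(102 − 46)/(255 − 46) = 5600/209 = 26.79.
p = 27 reproduces all three channels after rounding.

27%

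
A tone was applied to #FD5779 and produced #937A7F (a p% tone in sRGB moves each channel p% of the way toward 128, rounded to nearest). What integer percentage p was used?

85%

#FD5779 is rgb(253, 87, 121); #937A7F is rgb(147, 122, 127).
On the R channel (widest range): 147 ≈ 253 + (p/100)(128 − 253), so p ≈ 100×(147 − 253)/(128 − 253) = -10600/-125 = 84.80.
p = 85 reproduces all three channels after rounding.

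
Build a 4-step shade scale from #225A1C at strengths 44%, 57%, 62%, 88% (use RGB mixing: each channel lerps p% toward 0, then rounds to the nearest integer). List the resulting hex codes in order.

#225A1C is rgb(34, 90, 28).
44%: (34 − 14.96 = 19.04→19, 90 − 39.6 = 50.4→50, 28 − 12.32 = 15.68→16) → #133210
57%: (34 − 19.38 = 14.62→15, 90 − 51.3 = 38.7→39, 28 − 15.96 = 12.04→12) → #0F270C
62%: (34 − 21.08 = 12.92→13, 90 − 55.8 = 34.2→34, 28 − 17.36 = 10.64→11) → #0D220B
88%: (34 − 29.92 = 4.08→4, 90 − 79.2 = 10.8→11, 28 − 24.64 = 3.36→3) → #040B03

#133210, #0F270C, #0D220B, #040B03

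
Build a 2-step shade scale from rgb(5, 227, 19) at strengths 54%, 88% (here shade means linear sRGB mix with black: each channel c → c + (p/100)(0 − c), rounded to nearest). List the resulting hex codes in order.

54%: (5 − 2.7 = 2.3→2, 227 − 122.58 = 104.42→104, 19 − 10.26 = 8.74→9) → #026809
88%: (5 − 4.4 = 0.6→1, 227 − 199.76 = 27.24→27, 19 − 16.72 = 2.28→2) → #011B02

#026809, #011B02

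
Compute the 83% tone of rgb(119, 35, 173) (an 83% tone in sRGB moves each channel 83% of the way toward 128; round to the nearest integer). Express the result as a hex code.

#7E7088

Lerp each channel 83% toward 128:
  R: 119 + 0.83×(128−119) = 119 + 7.47 = 126.47 → 126
  G: 35 + 0.83×(128−35) = 35 + 77.19 = 112.19 → 112
  B: 173 + 0.83×(128−173) = 173 − 37.35 = 135.65 → 136
rgb(126, 112, 136) = #7E7088.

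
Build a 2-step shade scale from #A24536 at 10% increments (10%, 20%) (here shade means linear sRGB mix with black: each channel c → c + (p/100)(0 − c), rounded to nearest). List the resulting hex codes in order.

#A24536 is rgb(162, 69, 54).
10%: (162 − 16.2 = 145.8→146, 69 − 6.9 = 62.1→62, 54 − 5.4 = 48.6→49) → #923E31
20%: (162 − 32.4 = 129.6→130, 69 − 13.8 = 55.2→55, 54 − 10.8 = 43.2→43) → #82372B

#923E31, #82372B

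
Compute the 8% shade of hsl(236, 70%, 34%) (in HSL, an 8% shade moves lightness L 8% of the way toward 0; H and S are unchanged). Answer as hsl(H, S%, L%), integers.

hsl(236, 70%, 31%)

L moves 8% from 34 toward 0: 34 − 2.72 = 31.28 → 31.
H and S are unchanged.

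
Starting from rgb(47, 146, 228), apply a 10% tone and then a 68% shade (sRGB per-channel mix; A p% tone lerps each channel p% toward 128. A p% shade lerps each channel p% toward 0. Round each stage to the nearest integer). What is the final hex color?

#122E46

Lerp each channel 10% toward 128:
  R: 47 + 8.1 = 55.1 → 55
  G: 146 + 0.1×(128−146) = 146 − 1.8 = 144.2 → 144
  B: 228 − 10 = 218 → 218
After the tone: rgb(55, 144, 218) = #3790DA.
Per channel, c → c + 0.68(0 − c):
  R: 55 + 0.68×(0−55) = 55 − 37.4 = 17.6 → 18
  G: 144 + 0.68×(0−144) = 144 − 97.92 = 46.08 → 46
  B: 218 + 0.68×(0−218) = 218 − 148.24 = 69.76 → 70
rgb(18, 46, 70) = #122E46.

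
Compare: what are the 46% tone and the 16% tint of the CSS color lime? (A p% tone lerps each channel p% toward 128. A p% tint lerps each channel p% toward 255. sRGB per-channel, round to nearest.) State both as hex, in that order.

#3BC53B, #29FF29

CSS lime is rgb(0, 255, 0).
46% tone:
  R: 0 + 58.88 = 58.88 → 59
  G: 255 − 58.42 = 196.58 → 197
  B: 0 + 0.46×(128−0) = 0 + 58.88 = 58.88 → 59
  → #3BC53B
16% tint:
  R: 0 + 40.8 = 40.8 → 41
  G: 255 + 0 = 255 → 255
  B: 0 + 0.16×(255−0) = 0 + 40.8 = 40.8 → 41
  → #29FF29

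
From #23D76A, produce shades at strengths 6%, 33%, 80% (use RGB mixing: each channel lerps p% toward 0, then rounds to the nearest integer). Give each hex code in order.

#23D76A is rgb(35, 215, 106).
6%: (35 − 2.1 = 32.9→33, 215 − 12.9 = 202.1→202, 106 − 6.36 = 99.64→100) → #21CA64
33%: (35 − 11.55 = 23.45→23, 215 − 70.95 = 144.05→144, 106 − 34.98 = 71.02→71) → #179047
80%: (35 − 28 = 7→7, 215 − 172 = 43→43, 106 − 84.8 = 21.2→21) → #072B15

#21CA64, #179047, #072B15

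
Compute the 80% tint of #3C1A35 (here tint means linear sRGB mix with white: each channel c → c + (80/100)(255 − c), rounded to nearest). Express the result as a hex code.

#3C1A35 is rgb(60, 26, 53).
Lerp each channel 80% toward 255:
  R: 60 + 0.8×(255−60) = 60 + 156 = 216 → 216
  G: 26 + 0.8×(255−26) = 26 + 183.2 = 209.2 → 209
  B: 53 + 161.6 = 214.6 → 215
rgb(216, 209, 215) = #D8D1D7.

#D8D1D7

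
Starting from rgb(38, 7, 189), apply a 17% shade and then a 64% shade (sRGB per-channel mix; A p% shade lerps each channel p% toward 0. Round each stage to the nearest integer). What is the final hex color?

Per channel, c → c + 0.17(0 − c):
  R: 38 − 6.46 = 31.54 → 32
  G: 7 − 1.19 = 5.81 → 6
  B: 189 − 32.13 = 156.87 → 157
After the shade: rgb(32, 6, 157) = #20069D.
A 64% shade moves each channel 64% toward 0:
  R: 32 + 0.64×(0−32) = 32 − 20.48 = 11.52 → 12
  G: 6 − 3.84 = 2.16 → 2
  B: 157 + 0.64×(0−157) = 157 − 100.48 = 56.52 → 57
rgb(12, 2, 57) = #0C0239.

#0C0239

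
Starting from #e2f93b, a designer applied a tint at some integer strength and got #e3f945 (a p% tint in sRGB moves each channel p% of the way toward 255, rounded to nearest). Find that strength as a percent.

5%

#e2f93b is rgb(226, 249, 59); #e3f945 is rgb(227, 249, 69).
On the B channel (widest range): 69 ≈ 59 + (p/100)(255 − 59), so p ≈ 100×(69 − 59)/(255 − 59) = 1000/196 = 5.10.
p = 5 reproduces all three channels after rounding.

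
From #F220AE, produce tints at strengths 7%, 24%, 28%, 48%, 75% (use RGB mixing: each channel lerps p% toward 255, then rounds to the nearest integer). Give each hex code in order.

#F330B4, #F556C1, #F65EC5, #F88BD5, #FCC7EB

#F220AE is rgb(242, 32, 174).
7%: (242 + 0.91 = 242.91→243, 32 + 15.61 = 47.61→48, 174 + 5.67 = 179.67→180) → #F330B4
24%: (242 + 3.12 = 245.12→245, 32 + 53.52 = 85.52→86, 174 + 19.44 = 193.44→193) → #F556C1
28%: (242 + 3.64 = 245.64→246, 32 + 62.44 = 94.44→94, 174 + 22.68 = 196.68→197) → #F65EC5
48%: (242 + 6.24 = 248.24→248, 32 + 107.04 = 139.04→139, 174 + 38.88 = 212.88→213) → #F88BD5
75%: (242 + 9.75 = 251.75→252, 32 + 167.25 = 199.25→199, 174 + 60.75 = 234.75→235) → #FCC7EB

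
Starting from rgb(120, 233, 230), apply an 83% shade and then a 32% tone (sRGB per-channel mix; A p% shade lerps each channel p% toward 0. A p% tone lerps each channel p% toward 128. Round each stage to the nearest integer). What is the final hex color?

#374443

Lerp each channel 83% toward 0:
  R: 120 − 99.6 = 20.4 → 20
  G: 233 − 193.39 = 39.61 → 40
  B: 230 + 0.83×(0−230) = 230 − 190.9 = 39.1 → 39
After the shade: rgb(20, 40, 39) = #142827.
Per channel, c → c + 0.32(128 − c):
  R: 20 + 0.32×(128−20) = 20 + 34.56 = 54.56 → 55
  G: 40 + 0.32×(128−40) = 40 + 28.16 = 68.16 → 68
  B: 39 + 0.32×(128−39) = 39 + 28.48 = 67.48 → 67
rgb(55, 68, 67) = #374443.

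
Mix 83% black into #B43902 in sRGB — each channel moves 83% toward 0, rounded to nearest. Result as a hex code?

#1F0A00

#B43902 is rgb(180, 57, 2).
Per channel, c → c + 0.83(0 − c):
  R: 180 − 149.4 = 30.6 → 31
  G: 57 + 0.83×(0−57) = 57 − 47.31 = 9.69 → 10
  B: 2 − 1.66 = 0.34 → 0
rgb(31, 10, 0) = #1F0A00.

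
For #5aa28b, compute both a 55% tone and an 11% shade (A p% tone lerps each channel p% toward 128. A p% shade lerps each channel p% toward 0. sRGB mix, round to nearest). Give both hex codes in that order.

#5aa28b is rgb(90, 162, 139).
55% tone:
  R: 90 + 0.55×(128−90) = 90 + 20.9 = 110.9 → 111
  G: 162 + 0.55×(128−162) = 162 − 18.7 = 143.3 → 143
  B: 139 + 0.55×(128−139) = 139 − 6.05 = 132.95 → 133
  → #6f8f85
11% shade:
  R: 90 − 9.9 = 80.1 → 80
  G: 162 − 17.82 = 144.18 → 144
  B: 139 + 0.11×(0−139) = 139 − 15.29 = 123.71 → 124
  → #50907c

#6f8f85, #50907c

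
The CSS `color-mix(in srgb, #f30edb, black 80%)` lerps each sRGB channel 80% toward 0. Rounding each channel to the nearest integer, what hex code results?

#f30edb is rgb(243, 14, 219).
An 80% shade moves each channel 80% toward 0:
  R: 243 − 194.4 = 48.6 → 49
  G: 14 + 0.8×(0−14) = 14 − 11.2 = 2.8 → 3
  B: 219 − 175.2 = 43.8 → 44
rgb(49, 3, 44) = #31032c.

#31032c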